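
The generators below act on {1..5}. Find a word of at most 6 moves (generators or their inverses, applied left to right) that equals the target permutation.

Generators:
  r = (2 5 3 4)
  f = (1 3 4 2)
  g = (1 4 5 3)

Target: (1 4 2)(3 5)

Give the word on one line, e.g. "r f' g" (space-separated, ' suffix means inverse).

  after g': (1 3 5 4)
  after f: (1 4 3 5 2)
  after r: (1 2)
  after f: (2 3 4)
  after g: (1 4 2)(3 5)

g' f r f g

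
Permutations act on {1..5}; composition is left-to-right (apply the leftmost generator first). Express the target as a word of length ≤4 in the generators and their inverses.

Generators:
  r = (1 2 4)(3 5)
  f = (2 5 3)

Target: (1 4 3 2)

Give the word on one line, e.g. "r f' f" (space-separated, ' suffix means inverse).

  after r': (1 4 2)(3 5)
  after f: (1 4 5 2)
  after f: (1 4 3 2)

r' f f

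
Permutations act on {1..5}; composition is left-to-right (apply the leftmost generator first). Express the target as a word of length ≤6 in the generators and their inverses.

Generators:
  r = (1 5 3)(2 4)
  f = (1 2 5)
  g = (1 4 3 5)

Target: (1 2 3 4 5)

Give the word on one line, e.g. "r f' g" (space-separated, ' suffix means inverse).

f r' f f r

  after f: (1 2 5)
  after r': (1 4 2)(3 5)
  after f: (1 4 5 3)
  after f: (1 4)(2 5 3)
  after r: (1 2 3 4 5)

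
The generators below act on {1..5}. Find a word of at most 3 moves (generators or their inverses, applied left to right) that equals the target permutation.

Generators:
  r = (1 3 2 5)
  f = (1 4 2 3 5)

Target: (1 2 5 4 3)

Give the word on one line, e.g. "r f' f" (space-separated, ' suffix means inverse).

  after r: (1 3 2 5)
  after f: (1 5 4 2)
  after r': (1 2 5 4 3)

r f r'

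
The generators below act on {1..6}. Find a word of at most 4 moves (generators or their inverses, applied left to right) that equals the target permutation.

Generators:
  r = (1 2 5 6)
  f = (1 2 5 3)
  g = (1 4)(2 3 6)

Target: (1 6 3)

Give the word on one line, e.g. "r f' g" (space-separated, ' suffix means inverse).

  after r': (1 6 5 2)
  after f: (1 6 3)

r' f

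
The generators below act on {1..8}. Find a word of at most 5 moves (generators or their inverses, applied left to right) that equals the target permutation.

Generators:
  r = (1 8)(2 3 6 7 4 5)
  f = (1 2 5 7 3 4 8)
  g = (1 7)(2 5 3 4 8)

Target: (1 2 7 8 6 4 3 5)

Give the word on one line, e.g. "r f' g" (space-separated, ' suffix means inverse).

f g' r' f

  after f: (1 2 5 7 3 4 8)
  after g': (1 8 7 5)
  after r': (2 5 8 6 3)(4 7)
  after f: (1 2 7 8 6 4 3 5)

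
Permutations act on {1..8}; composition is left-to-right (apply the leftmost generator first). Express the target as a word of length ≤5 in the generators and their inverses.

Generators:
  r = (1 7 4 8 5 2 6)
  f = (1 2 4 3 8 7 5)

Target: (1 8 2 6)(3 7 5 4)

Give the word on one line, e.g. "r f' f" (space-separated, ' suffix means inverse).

  after r: (1 7 4 8 5 2 6)
  after f: (1 5 4 7 3 8)(2 6)
  after r: (1 2)(3 5 8 7)
  after f: (1 4 3)(5 7 8)
  after r: (1 8 2 6)(3 7 5 4)

r f r f r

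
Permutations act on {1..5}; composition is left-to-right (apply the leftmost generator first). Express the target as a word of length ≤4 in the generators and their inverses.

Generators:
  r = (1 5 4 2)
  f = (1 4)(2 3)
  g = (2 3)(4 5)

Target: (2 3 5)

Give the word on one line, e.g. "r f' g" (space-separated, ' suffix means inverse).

  after f': (1 4)(2 3)
  after r: (1 2 3)(4 5)
  after r: (2 3 5)

f' r r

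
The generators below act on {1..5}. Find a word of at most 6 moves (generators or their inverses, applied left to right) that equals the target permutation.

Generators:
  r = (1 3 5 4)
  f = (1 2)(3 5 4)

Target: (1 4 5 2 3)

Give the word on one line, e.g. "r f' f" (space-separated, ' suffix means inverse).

  after f': (1 2)(3 4 5)
  after r': (1 2 4 3 5)
  after f': (2 5)
  after r': (1 4 5 2 3)

f' r' f' r'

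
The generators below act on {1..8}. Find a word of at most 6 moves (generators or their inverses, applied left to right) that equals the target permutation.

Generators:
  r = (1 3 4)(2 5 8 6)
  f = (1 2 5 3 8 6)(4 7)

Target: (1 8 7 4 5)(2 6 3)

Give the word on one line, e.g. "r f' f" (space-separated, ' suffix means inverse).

  after f: (1 2 5 3 8 6)(4 7)
  after f: (1 5 8)(2 3 6)
  after r: (1 8 3 2 4)(5 6)
  after r: (1 6 8 4 3 5 2)
  after f': (1 8 7 4 5)(2 6 3)

f f r r f'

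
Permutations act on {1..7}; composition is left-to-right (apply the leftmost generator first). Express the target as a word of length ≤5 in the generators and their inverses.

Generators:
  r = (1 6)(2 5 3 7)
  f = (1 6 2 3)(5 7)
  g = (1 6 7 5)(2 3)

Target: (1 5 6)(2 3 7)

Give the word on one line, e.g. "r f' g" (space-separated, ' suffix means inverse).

r f' g' f' f'

  after r: (1 6)(2 5 3 7)
  after f': (2 7 6 3 5)
  after g': (1 5 3 7)(2 6)
  after f': (1 7 3 5 2)
  after f': (1 5 6)(2 3 7)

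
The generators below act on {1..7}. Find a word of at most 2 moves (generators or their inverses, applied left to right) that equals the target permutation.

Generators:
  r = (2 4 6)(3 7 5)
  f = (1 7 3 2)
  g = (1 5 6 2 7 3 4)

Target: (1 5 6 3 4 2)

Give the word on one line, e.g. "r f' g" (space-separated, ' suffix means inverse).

  after g: (1 5 6 2 7 3 4)
  after f': (1 5 6 3 4 2)

g f'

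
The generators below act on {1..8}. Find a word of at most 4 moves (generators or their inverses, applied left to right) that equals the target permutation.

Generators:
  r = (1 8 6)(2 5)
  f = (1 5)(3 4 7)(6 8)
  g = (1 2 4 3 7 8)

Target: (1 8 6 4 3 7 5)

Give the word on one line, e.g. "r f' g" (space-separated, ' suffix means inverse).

  after f': (1 5)(3 7 4)(6 8)
  after g': (1 5 8 6 7 2)
  after f': (2 5 6 4 3 7)
  after r: (1 8 6 4 3 7 5)

f' g' f' r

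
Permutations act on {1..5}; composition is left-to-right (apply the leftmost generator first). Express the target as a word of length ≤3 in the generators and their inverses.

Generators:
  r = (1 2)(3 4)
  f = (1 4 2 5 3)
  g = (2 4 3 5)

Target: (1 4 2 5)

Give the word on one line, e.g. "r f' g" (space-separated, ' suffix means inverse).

f g' f'

  after f: (1 4 2 5 3)
  after g': (1 2 3)(4 5)
  after f': (1 4 2 5)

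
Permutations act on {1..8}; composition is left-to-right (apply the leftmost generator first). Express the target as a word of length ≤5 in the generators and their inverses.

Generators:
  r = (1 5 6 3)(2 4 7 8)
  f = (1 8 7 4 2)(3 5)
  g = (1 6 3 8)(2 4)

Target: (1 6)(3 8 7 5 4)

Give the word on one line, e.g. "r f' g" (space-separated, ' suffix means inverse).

  after r: (1 5 6 3)(2 4 7 8)
  after g': (1 5)(3 8 4 7)
  after f': (1 3)(2 4 8 7 5)
  after g': (1 6)(3 8 7 5 4)

r g' f' g'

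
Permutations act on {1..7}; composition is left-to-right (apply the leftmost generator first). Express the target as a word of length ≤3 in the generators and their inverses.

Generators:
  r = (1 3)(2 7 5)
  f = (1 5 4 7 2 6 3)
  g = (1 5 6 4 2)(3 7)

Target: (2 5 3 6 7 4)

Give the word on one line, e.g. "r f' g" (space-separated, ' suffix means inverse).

f' r

  after f': (1 3 6 2 7 4 5)
  after r: (2 5 3 6 7 4)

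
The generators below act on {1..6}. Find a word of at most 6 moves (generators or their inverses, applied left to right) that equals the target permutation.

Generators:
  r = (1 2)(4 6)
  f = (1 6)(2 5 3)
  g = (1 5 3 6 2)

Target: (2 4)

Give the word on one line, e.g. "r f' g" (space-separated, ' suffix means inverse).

r f f f r'

  after r: (1 2)(4 6)
  after f: (1 5 3 2 6 4)
  after f: (1 3 5 2)(4 6)
  after f: (1 2 6 4)
  after r': (2 4)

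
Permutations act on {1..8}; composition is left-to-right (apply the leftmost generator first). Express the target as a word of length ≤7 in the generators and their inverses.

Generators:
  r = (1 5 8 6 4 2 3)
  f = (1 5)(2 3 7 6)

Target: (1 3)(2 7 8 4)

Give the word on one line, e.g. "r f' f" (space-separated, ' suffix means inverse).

  after r: (1 5 8 6 4 2 3)
  after f': (3 5 8 7)(4 6)
  after f': (1 5 8 3)(2 6 4 7)
  after f': (2 7 6 4 3 5 8)
  after r': (1 3)(2 7 8 4)

r f' f' f' r'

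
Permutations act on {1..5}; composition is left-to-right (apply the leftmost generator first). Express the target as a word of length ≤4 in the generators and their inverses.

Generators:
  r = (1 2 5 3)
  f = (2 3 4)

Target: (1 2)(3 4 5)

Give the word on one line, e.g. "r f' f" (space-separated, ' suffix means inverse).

  after r': (1 3 5 2)
  after r': (1 5)(2 3)
  after f': (1 5)(3 4)
  after r': (1 2)(3 4 5)

r' r' f' r'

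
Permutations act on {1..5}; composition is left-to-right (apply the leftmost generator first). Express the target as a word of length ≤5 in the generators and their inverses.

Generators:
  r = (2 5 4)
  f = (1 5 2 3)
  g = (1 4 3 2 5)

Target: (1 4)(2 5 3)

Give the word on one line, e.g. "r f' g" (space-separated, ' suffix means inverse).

  after g: (1 4 3 2 5)
  after g: (1 3 5 4 2)
  after f': (1 2 3)(4 5)
  after g: (1 5 3 4)
  after r: (1 4)(2 5 3)

g g f' g r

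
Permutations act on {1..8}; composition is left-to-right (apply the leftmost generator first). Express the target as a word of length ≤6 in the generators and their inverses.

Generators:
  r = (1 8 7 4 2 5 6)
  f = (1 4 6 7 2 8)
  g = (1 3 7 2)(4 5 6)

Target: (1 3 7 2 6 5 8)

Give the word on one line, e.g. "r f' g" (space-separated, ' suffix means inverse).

  after f': (1 8 2 7 6 4)
  after g: (1 8)(3 7 4)(5 6)
  after r: (1 7 2 5)(3 4)
  after g': (1 3 6 5 2 4)
  after f: (1 3 7 2 6 5 8)

f' g r g' f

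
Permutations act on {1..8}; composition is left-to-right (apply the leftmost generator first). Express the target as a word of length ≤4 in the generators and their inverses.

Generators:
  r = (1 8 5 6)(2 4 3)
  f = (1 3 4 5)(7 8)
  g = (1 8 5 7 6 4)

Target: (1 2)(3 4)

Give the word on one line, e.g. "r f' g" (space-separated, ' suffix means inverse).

r' g r' g

  after r': (1 6 5 8)(2 3 4)
  after g: (1 4 2 3)(6 7)
  after r': (1 2 4 3 6 7 5 8)
  after g: (1 2)(3 4)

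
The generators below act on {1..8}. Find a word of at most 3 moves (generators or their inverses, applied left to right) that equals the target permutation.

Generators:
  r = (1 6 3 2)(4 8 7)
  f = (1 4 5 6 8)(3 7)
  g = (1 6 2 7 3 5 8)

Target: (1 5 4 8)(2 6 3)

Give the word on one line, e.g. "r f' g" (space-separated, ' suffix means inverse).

f' g'

  after f': (1 8 6 5 4)(3 7)
  after g': (1 5 4 8)(2 6 3)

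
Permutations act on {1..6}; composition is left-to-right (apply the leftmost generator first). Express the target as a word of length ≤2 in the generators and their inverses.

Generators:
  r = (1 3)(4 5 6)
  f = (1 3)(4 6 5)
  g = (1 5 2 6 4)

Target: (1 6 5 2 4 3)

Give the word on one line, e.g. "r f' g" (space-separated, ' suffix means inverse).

  after g: (1 5 2 6 4)
  after r: (1 6 5 2 4 3)

g r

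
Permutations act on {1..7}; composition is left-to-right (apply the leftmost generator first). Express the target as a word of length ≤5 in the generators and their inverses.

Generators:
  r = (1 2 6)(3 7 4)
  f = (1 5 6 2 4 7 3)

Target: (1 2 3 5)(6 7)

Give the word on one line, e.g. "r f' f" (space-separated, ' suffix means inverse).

f f r r

  after f: (1 5 6 2 4 7 3)
  after f: (1 6 4 3 5 2 7)
  after r: (2 4 7)(3 5 6)
  after r: (1 2 3 5)(6 7)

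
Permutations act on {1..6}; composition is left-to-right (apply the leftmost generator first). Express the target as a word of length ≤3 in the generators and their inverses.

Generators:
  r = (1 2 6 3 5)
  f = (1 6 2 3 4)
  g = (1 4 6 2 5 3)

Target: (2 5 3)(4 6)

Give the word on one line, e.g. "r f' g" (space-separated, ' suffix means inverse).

g' r r

  after g': (1 3 5 2 6 4)
  after r: (1 5 6 4 2 3)
  after r: (2 5 3)(4 6)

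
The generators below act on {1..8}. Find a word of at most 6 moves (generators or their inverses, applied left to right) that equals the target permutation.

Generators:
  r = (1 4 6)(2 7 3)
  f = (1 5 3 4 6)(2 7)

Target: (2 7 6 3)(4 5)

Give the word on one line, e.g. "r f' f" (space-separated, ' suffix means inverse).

r' r' f f

  after r': (1 6 4)(2 3 7)
  after r': (1 4 6)(2 7 3)
  after f: (1 6 5 3 7 4)
  after f: (2 7 6 3)(4 5)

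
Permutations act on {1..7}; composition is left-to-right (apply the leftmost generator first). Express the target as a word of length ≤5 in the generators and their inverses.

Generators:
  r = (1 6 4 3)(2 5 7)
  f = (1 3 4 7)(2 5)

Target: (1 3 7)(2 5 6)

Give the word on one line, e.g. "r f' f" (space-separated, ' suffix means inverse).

f r' f' r' f'

  after f: (1 3 4 7)(2 5)
  after r': (1 4 5 7 3 6)
  after f': (1 3 6 7)(2 5 4)
  after r': (1 4 7 3)(5 6)
  after f': (1 3 7)(2 5 6)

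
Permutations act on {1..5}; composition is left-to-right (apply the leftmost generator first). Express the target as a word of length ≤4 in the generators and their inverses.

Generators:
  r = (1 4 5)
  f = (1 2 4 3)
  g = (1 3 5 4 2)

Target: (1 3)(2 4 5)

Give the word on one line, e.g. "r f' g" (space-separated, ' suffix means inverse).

  after r: (1 4 5)
  after f: (1 3)(2 4 5)

r f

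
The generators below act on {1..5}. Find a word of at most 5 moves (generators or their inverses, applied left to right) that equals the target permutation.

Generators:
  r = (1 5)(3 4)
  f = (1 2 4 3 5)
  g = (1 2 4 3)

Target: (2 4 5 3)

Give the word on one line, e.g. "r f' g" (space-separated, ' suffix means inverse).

g f' r f

  after g: (1 2 4 3)
  after f': (3 5)
  after r: (1 5 4 3)
  after f: (2 4 5 3)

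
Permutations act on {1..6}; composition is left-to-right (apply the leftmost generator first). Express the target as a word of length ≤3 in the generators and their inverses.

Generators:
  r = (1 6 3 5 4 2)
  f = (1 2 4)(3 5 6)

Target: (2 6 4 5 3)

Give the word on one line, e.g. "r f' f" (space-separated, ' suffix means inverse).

  after r': (1 2 4 5 3 6)
  after r': (1 4 3)(2 5 6)
  after f: (2 6 4 5 3)

r' r' f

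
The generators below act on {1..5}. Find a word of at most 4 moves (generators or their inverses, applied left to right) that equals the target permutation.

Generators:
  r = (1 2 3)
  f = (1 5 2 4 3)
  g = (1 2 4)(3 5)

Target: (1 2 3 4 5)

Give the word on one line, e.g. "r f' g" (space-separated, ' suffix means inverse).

  after f: (1 5 2 4 3)
  after r: (1 5 3 2 4)
  after f: (1 2 3 4 5)

f r f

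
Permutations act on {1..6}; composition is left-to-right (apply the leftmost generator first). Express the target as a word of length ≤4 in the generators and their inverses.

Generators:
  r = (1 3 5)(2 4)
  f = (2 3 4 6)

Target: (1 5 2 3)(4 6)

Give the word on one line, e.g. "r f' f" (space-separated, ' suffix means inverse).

  after r': (1 5 3)(2 4)
  after f': (1 5 2 3)(4 6)

r' f'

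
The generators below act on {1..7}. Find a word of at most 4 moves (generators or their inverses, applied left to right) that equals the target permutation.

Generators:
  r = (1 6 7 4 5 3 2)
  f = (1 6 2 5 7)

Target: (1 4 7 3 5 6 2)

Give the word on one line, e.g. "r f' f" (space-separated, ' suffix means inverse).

  after f': (1 7 5 2 6)
  after r: (1 4 5)(2 7 3)
  after f: (1 4 7 3 5 6 2)

f' r f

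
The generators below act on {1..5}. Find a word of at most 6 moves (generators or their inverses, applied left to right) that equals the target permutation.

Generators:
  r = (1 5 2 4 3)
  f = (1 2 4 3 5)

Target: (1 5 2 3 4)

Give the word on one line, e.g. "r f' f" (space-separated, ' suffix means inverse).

  after f: (1 2 4 3 5)
  after r': (1 5 3)
  after f: (2 4 3)
  after r: (1 5 2 3 4)

f r' f r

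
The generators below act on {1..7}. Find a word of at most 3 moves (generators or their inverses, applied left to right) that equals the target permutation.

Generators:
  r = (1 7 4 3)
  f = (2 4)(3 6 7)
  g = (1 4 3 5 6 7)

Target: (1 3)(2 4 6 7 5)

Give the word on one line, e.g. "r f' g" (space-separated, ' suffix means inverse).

g' g' f'

  after g': (1 7 6 5 3 4)
  after g': (1 6 3)(4 7 5)
  after f': (1 3)(2 4 6 7 5)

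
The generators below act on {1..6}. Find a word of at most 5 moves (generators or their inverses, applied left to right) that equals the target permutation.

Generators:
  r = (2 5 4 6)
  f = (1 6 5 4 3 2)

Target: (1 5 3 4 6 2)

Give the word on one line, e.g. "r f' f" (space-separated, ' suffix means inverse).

  after f': (1 2 3 4 5 6)
  after f': (1 3 5)(2 4 6)
  after r': (1 3 2 5)
  after f': (1 4 5 2 6)
  after f': (1 5 3 4 6 2)

f' f' r' f' f'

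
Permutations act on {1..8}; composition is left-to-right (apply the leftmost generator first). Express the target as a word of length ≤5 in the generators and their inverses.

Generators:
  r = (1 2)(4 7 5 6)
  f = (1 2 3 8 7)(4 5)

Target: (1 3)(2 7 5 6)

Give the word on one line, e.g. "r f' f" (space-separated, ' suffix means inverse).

r f' r' f r'

  after r: (1 2)(4 7 5 6)
  after f': (2 7 4 8 3)(5 6)
  after r': (1 2 4 8 3)(6 7)
  after f: (1 3 2 5 4 7 6)
  after r': (1 3)(2 7 5 6)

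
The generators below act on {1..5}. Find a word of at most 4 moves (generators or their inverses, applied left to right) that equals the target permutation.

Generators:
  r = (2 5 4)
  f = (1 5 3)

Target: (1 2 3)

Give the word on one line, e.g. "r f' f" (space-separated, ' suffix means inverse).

r f r'

  after r: (2 5 4)
  after f: (1 5 4 2 3)
  after r': (1 2 3)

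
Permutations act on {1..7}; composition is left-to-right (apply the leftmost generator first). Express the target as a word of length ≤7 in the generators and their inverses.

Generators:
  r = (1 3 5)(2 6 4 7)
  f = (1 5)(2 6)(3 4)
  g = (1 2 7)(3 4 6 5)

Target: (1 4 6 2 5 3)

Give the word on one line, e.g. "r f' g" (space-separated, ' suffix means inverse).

  after g': (1 7 2)(3 5 6 4)
  after g': (1 2 7)(3 6)(4 5)
  after g': (3 4 6 5)
  after g': (1 7 2)
  after r': (1 4 6 2 5 3)

g' g' g' g' r'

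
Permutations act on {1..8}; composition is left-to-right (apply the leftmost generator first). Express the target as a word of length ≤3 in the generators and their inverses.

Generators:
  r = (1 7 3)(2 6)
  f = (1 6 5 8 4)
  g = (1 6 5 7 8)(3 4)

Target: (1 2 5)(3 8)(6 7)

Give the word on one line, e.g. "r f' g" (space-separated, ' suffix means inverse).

f r' g

  after f: (1 6 5 8 4)
  after r': (1 2 6 5 8 4 3 7)
  after g: (1 2 5)(3 8)(6 7)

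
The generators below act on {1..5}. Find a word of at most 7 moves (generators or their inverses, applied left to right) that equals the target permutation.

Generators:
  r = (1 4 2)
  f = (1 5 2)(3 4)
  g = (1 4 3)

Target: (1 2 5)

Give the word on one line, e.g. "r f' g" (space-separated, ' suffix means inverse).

  after f: (1 5 2)(3 4)
  after r': (1 5 4 3)
  after f': (2 5 3)
  after r': (1 2 5 3 4)
  after g: (1 2 5)

f r' f' r' g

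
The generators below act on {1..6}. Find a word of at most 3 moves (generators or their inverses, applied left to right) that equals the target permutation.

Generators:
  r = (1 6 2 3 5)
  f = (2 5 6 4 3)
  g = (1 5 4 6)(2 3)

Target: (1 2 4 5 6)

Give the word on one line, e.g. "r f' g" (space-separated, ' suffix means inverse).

  after g: (1 5 4 6)(2 3)
  after f': (1 2 4 5 6)

g f'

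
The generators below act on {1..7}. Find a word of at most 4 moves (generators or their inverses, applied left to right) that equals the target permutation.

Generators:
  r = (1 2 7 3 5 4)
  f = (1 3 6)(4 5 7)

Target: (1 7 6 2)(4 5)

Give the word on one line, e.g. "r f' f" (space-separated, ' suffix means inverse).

  after r: (1 2 7 3 5 4)
  after f: (1 2 4 3 7 6)
  after r: (1 7 6 2)(4 5)

r f r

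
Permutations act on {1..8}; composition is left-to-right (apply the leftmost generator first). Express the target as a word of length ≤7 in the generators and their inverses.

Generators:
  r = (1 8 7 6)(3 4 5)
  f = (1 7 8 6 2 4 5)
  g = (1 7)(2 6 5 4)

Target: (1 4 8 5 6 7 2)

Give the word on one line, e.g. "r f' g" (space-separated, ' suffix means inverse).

  after g': (1 7)(2 4 5 6)
  after f: (1 8 6 4)(2 5)
  after f: (1 6 5 4 7 8 2)
  after f: (1 2 7 6)(4 8)
  after g': (1 4 8 5 6 7 2)

g' f f f g'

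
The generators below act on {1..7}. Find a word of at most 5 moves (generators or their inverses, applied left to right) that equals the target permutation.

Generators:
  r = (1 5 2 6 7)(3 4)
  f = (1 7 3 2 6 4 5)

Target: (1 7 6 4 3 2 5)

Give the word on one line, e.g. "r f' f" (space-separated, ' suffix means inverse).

  after f: (1 7 3 2 6 4 5)
  after r: (2 7 4)(3 6)
  after f: (1 7 5)(2 3 4 6)
  after r: (2 4 7)
  after f: (1 7 6 4 3 2 5)

f r f r f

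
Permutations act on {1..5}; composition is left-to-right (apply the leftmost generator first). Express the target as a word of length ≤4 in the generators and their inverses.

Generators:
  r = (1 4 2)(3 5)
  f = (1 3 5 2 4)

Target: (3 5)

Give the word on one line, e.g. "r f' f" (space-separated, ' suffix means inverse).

r' r' r'

  after r': (1 2 4)(3 5)
  after r': (1 4 2)
  after r': (3 5)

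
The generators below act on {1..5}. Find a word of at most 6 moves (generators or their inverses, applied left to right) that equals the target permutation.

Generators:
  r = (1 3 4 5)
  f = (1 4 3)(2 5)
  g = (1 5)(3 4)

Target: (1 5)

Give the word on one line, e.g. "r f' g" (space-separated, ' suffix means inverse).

f' f' r g' g'

  after f': (1 3 4)(2 5)
  after f': (1 4 3)
  after r: (1 5)
  after g': (3 4)
  after g': (1 5)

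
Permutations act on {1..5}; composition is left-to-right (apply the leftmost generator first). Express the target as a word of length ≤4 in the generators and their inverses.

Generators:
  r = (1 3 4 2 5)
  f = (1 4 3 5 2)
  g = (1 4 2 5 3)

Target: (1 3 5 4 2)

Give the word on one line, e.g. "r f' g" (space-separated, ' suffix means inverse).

f r f' f'

  after f: (1 4 3 5 2)
  after r: (1 2 3)
  after f': (1 5 3 2 4)
  after f': (1 3 5 4 2)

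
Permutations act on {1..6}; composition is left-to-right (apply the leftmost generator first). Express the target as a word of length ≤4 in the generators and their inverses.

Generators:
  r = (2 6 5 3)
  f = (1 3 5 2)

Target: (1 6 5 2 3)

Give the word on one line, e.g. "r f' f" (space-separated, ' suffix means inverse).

  after f': (1 2 5 3)
  after r: (1 6 5 2 3)

f' r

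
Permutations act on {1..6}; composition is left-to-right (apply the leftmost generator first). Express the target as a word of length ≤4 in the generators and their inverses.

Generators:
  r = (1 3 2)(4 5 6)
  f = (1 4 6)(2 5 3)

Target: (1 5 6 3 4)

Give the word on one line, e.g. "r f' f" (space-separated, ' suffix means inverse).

  after r': (1 2 3)(4 6 5)
  after f: (1 5 6 3 4)

r' f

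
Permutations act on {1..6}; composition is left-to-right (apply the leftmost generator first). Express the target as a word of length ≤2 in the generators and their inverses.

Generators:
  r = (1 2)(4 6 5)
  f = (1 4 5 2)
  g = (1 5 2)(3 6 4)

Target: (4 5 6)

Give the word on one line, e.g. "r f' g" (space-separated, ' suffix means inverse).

r r

  after r: (1 2)(4 6 5)
  after r: (4 5 6)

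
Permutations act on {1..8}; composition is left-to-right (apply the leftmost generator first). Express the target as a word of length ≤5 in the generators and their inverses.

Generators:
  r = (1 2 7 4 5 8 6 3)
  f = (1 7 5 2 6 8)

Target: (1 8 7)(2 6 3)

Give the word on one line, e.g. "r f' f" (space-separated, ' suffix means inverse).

r' f r' f

  after r': (1 3 6 8 5 4 7 2)
  after f: (1 3 8 2 7 6)(4 5)
  after r': (1 6 3 5 7 8)
  after f: (1 8 7)(2 6 3)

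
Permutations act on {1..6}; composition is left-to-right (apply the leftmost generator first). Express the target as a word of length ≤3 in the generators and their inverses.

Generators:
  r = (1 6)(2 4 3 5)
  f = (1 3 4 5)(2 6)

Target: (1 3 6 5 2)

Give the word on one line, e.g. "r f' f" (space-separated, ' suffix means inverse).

f' r'

  after f': (1 5 4 3)(2 6)
  after r': (1 3 6 5 2)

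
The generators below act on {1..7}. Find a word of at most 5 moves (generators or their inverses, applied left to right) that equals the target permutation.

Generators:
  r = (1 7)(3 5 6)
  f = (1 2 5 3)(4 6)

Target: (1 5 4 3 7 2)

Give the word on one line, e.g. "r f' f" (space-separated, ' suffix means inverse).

f r' f

  after f: (1 2 5 3)(4 6)
  after r': (1 2 3 7)(4 5 6)
  after f: (1 5 4 3 7 2)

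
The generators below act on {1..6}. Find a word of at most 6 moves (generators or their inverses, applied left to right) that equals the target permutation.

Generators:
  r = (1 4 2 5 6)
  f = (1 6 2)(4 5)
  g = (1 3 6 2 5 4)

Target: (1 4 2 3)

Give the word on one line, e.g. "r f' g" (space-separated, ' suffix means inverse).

r' f' r' f' g'

  after r': (1 6 5 2 4)
  after f': (2 5 6 4)
  after r': (1 6)
  after f': (2 6)(4 5)
  after g': (1 4 2 3)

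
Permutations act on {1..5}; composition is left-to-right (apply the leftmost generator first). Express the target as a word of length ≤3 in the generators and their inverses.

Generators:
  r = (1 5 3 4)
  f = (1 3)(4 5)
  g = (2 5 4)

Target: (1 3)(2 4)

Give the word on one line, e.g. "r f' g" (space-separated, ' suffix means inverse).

f g g

  after f: (1 3)(4 5)
  after g: (1 3)(2 5)
  after g: (1 3)(2 4)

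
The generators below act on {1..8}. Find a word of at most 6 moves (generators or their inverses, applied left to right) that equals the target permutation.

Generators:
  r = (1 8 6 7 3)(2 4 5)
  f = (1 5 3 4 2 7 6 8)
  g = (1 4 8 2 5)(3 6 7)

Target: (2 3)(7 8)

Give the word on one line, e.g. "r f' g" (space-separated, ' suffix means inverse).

  after f': (1 8 6 7 2 4 3 5)
  after f': (1 6 2 3)(4 5 8 7)
  after g': (1 3 5 4 2 7)(6 8)
  after r: (2 3)(7 8)

f' f' g' r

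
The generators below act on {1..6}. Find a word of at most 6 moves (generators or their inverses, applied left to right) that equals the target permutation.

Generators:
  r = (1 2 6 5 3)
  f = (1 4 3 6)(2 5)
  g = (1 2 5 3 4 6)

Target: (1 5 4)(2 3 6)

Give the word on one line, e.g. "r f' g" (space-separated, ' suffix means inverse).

g r f' g'

  after g: (1 2 5 3 4 6)
  after r: (1 6 2 3 4 5)
  after f': (1 3)(2 4)(5 6)
  after g': (1 5 4)(2 3 6)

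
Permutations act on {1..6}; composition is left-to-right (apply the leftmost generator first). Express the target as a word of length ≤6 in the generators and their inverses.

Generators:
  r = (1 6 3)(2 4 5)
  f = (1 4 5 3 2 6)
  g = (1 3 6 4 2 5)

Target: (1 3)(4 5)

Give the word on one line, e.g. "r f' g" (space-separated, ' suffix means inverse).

r f' g' f' g

  after r: (1 6 3)(2 4 5)
  after f': (1 2)(3 6 5)
  after g': (1 4 6 2 5)
  after f': (2 4)(3 5 6)
  after g: (1 3)(4 5)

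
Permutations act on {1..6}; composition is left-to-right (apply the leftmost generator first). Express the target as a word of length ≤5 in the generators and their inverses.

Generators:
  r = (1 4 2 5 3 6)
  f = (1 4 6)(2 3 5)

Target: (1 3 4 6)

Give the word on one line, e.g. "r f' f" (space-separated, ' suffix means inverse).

  after f: (1 4 6)(2 3 5)
  after f: (1 6 4)(2 5 3)
  after r': (1 3 4 6)

f f r'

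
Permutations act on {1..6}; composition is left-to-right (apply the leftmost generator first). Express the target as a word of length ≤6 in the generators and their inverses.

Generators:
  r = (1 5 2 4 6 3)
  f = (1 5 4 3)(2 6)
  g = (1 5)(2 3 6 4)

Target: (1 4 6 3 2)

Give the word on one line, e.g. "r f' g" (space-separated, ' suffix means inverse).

  after r': (1 3 6 4 2 5)
  after r': (1 6 2)(3 4 5)
  after f: (1 2 5)
  after g': (1 4 6 3 2)

r' r' f g'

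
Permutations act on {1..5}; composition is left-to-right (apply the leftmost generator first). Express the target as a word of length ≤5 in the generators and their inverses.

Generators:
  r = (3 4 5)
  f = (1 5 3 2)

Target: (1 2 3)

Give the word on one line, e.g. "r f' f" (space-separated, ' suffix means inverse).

f r f r

  after f: (1 5 3 2)
  after r: (1 3 2)(4 5)
  after f: (1 2 5 4 3)
  after r: (1 2 3)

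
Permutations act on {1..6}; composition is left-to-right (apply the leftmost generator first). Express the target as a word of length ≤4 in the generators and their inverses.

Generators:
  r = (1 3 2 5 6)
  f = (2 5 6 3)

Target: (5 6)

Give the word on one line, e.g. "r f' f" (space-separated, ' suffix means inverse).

  after r: (1 3 2 5 6)
  after r: (1 2 6 3 5)
  after f': (1 3 2 5)
  after r': (5 6)

r r f' r'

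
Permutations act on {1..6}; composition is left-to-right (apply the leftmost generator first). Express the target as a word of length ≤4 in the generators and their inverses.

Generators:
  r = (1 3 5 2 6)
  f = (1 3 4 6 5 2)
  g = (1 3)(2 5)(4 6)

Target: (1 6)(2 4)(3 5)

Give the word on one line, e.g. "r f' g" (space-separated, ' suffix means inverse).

f f f

  after f: (1 3 4 6 5 2)
  after f: (1 4 5)(2 3 6)
  after f: (1 6)(2 4)(3 5)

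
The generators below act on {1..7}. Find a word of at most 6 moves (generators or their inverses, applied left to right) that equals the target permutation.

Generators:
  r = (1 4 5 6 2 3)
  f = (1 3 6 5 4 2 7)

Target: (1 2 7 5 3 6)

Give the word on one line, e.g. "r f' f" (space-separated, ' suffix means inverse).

r' f f f f

  after r': (1 3 2 6 5 4)
  after f: (1 6 4 3 7)(2 5)
  after f: (1 5 7 3)(2 4 6)
  after f: (1 4 5)(6 7)
  after f: (1 2 7 5 3 6)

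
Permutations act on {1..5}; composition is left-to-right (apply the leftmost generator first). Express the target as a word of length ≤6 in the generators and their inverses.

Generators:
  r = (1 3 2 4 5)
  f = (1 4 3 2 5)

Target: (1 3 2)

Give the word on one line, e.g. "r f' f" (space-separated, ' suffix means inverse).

  after r': (1 5 4 2 3)
  after f: (3 4 5)
  after f: (1 4)(2 5)
  after f: (1 3 2)

r' f f f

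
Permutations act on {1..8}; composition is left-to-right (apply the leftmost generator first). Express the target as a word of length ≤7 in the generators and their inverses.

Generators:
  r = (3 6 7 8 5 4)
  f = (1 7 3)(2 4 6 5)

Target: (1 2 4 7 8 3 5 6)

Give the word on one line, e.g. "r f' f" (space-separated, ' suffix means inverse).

f' r f' f' r

  after f': (1 3 7)(2 5 6 4)
  after r: (1 6 3 8 5 7)(2 4)
  after f': (1 4 5)(3 8 6 7)
  after f': (1 2 5 3 8 4 6)
  after r: (1 2 4 7 8 3 5 6)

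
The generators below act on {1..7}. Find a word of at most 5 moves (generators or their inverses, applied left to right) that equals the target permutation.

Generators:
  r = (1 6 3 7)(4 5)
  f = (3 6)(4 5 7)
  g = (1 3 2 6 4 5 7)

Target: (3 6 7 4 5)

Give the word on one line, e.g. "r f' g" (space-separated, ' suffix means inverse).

g r g

  after g: (1 3 2 6 4 5 7)
  after r: (1 7 6 5)(2 3)
  after g: (3 6 7 4 5)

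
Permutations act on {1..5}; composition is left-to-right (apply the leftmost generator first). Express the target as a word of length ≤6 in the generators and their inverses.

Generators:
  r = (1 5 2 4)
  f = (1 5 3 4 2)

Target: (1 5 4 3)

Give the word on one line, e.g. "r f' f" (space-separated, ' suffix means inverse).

  after r: (1 5 2 4)
  after f': (2 3 5 4)
  after r': (1 4 5 2 3)
  after f: (1 2 4 3 5)
  after r': (1 5 4 3)

r f' r' f r'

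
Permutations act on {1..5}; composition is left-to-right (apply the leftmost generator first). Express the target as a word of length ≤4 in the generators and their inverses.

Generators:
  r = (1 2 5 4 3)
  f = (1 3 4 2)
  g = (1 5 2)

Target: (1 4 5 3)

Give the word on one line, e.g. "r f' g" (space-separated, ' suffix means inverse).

  after r: (1 2 5 4 3)
  after f': (1 4)(2 5 3)
  after g: (1 4 5 3)

r f' g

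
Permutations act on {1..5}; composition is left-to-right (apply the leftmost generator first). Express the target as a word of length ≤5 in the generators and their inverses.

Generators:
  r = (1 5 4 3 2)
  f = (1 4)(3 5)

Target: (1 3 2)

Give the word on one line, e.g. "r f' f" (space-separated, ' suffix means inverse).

  after r': (1 2 3 4 5)
  after f': (1 2 5 4 3)
  after r': (1 3 2)

r' f' r'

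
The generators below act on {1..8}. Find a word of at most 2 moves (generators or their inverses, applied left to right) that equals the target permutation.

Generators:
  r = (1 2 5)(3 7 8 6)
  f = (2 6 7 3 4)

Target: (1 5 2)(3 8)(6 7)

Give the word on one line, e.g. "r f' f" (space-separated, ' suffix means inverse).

  after r: (1 2 5)(3 7 8 6)
  after r: (1 5 2)(3 8)(6 7)

r r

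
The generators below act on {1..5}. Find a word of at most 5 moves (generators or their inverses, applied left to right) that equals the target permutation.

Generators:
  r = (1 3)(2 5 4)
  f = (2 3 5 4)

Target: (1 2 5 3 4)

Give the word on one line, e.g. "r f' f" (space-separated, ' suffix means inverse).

f f r f'

  after f: (2 3 5 4)
  after f: (2 5)(3 4)
  after r: (1 3 2 4)
  after f': (1 2 5 3 4)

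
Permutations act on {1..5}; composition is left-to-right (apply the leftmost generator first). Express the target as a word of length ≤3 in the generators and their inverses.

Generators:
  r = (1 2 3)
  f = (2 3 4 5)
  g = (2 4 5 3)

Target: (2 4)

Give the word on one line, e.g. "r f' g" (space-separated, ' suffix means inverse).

  after f: (2 3 4 5)
  after g: (3 5 4)
  after g: (2 4)

f g g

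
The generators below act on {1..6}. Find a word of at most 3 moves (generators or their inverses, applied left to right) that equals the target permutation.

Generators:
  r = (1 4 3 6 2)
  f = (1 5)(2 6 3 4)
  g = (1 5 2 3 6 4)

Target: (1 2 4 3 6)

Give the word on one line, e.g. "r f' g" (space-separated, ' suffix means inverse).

  after f: (1 5)(2 6 3 4)
  after f: (2 3)(4 6)
  after r': (1 2 4 3 6)

f f r'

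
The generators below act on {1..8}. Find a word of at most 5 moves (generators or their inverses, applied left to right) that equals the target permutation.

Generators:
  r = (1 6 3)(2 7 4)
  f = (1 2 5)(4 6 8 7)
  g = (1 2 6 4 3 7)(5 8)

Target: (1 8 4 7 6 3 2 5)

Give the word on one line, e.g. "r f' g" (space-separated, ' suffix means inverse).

  after g': (1 7 3 4 6 2)(5 8)
  after f': (1 8 2 5 6)(3 7)
  after r': (1 8 4 7 6 3 2 5)

g' f' r'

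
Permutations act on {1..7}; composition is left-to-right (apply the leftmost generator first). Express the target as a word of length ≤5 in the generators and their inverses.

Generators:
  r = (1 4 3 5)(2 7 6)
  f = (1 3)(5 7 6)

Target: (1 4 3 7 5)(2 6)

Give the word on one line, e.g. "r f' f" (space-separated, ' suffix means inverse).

  after r: (1 4 3 5)(2 7 6)
  after f': (1 4)(2 5 3 6)
  after f': (1 4 3 7 5)(2 6)

r f' f'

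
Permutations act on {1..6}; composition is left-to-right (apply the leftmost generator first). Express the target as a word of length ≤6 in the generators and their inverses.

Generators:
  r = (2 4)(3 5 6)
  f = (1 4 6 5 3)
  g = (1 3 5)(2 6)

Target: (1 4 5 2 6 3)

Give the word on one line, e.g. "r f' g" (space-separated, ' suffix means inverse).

g f' r f' g

  after g: (1 3 5)(2 6)
  after f': (1 5 3 6 2 4)
  after r: (1 6 4)
  after f': (1 4 3 5 6)
  after g: (1 4 5 2 6 3)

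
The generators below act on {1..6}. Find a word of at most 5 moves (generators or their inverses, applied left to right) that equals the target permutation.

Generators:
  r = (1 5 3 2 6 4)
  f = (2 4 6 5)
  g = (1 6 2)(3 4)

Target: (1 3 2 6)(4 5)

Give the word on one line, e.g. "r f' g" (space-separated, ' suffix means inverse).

  after g: (1 6 2)(3 4)
  after f: (1 5 2)(3 6 4)
  after r: (1 3 4 2 5 6)
  after f': (1 3 2 6)(4 5)

g f r f'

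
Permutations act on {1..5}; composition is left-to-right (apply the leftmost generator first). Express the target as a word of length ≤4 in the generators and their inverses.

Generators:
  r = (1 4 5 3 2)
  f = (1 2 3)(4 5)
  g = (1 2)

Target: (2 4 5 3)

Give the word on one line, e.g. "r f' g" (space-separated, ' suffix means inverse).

  after g': (1 2)
  after r: (2 4 5 3)

g' r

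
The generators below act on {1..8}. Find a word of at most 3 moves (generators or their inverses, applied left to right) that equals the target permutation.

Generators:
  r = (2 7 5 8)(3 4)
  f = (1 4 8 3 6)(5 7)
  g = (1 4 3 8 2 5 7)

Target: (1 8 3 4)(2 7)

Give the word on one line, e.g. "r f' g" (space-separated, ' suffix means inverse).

  after g': (1 7 5 2 8 3 4)
  after r: (1 5 7 8 4)
  after r: (1 8 3 4)(2 7)

g' r r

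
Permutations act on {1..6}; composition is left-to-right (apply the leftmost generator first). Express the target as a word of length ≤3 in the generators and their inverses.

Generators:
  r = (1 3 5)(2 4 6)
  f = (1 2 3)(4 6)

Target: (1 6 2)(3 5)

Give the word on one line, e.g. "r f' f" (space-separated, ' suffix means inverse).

  after f: (1 2 3)(4 6)
  after r': (1 6 2)(3 5)

f r'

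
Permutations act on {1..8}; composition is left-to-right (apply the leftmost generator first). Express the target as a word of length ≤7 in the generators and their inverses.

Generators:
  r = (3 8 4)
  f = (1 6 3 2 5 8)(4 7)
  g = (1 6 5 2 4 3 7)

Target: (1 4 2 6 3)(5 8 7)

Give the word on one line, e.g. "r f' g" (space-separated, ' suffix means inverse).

  after r: (3 8 4)
  after f': (1 8 7 4 6)(2 3 5)
  after r: (1 4 6)(2 8 7 3 5)
  after f: (1 7 2)(3 8 4)
  after f: (1 4 2 6 3)(5 8 7)

r f' r f f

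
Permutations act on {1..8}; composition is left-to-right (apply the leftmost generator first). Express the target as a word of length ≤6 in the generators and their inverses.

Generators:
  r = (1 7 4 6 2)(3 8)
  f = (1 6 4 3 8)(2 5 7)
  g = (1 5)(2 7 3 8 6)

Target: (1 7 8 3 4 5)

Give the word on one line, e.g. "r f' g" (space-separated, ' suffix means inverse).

  after g: (1 5)(2 7 3 8 6)
  after r: (1 5 7 8 2 4 6)
  after f': (1 2 6 8 7 3 4)
  after g: (1 7 8 3 4 5)

g r f' g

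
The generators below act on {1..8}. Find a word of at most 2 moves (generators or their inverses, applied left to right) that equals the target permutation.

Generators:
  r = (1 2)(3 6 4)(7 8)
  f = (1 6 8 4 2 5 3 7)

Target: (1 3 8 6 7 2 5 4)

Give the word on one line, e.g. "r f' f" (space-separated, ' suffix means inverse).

  after f: (1 6 8 4 2 5 3 7)
  after r': (1 3 8 6 7 2 5 4)

f r'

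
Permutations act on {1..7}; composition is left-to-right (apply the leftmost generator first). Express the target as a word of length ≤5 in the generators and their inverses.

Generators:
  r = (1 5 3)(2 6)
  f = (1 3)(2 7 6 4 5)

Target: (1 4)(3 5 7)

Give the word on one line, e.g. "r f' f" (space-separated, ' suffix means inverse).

  after f: (1 3)(2 7 6 4 5)
  after r': (1 5 6 4)(2 7)
  after f': (1 4 3)(5 7)
  after r': (1 4 5 7)(2 6)
  after r': (1 4)(3 5 7)

f r' f' r' r'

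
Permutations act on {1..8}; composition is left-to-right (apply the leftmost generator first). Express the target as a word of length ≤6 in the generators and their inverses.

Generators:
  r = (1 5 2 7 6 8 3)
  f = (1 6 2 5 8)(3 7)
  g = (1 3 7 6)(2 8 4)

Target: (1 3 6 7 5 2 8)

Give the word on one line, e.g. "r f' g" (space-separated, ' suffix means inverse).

f' f' r' r'

  after f': (1 8 5 2 6)(3 7)
  after f': (1 5 6 8 2)
  after r': (2 3 8 5 7)
  after r': (1 3 6 7 5 2 8)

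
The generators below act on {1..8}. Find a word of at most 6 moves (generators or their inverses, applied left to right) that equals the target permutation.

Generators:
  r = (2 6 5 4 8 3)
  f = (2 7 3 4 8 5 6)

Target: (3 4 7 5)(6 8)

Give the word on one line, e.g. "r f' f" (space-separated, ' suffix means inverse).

r' f' r f'

  after r': (2 3 8 4 5 6)
  after f': (2 7)(3 4 8)
  after r: (2 7 6 5 4 3 8)
  after f': (3 4 7 5)(6 8)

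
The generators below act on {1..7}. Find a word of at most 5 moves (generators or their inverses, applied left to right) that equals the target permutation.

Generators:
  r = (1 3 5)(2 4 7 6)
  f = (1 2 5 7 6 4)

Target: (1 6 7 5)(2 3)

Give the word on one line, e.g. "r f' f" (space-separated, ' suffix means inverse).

r r f' r'

  after r: (1 3 5)(2 4 7 6)
  after r: (1 5 3)(2 7)(4 6)
  after f': (1 2 5 3 4 7)
  after r': (1 6 7 5)(2 3)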